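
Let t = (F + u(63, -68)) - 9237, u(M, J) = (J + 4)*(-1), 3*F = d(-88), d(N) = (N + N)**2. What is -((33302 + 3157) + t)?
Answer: -112834/3 ≈ -37611.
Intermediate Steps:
d(N) = 4*N**2 (d(N) = (2*N)**2 = 4*N**2)
F = 30976/3 (F = (4*(-88)**2)/3 = (4*7744)/3 = (1/3)*30976 = 30976/3 ≈ 10325.)
u(M, J) = -4 - J (u(M, J) = (4 + J)*(-1) = -4 - J)
t = 3457/3 (t = (30976/3 + (-4 - 1*(-68))) - 9237 = (30976/3 + (-4 + 68)) - 9237 = (30976/3 + 64) - 9237 = 31168/3 - 9237 = 3457/3 ≈ 1152.3)
-((33302 + 3157) + t) = -((33302 + 3157) + 3457/3) = -(36459 + 3457/3) = -1*112834/3 = -112834/3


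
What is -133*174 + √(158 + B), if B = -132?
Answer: -23142 + √26 ≈ -23137.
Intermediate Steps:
-133*174 + √(158 + B) = -133*174 + √(158 - 132) = -23142 + √26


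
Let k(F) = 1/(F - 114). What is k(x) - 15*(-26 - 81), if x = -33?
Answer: 235934/147 ≈ 1605.0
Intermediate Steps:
k(F) = 1/(-114 + F)
k(x) - 15*(-26 - 81) = 1/(-114 - 33) - 15*(-26 - 81) = 1/(-147) - 15*(-107) = -1/147 - 1*(-1605) = -1/147 + 1605 = 235934/147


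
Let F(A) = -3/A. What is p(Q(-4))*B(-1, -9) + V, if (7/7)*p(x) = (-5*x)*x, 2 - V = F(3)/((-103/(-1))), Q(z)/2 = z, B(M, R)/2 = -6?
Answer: 395727/103 ≈ 3842.0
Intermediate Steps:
B(M, R) = -12 (B(M, R) = 2*(-6) = -12)
Q(z) = 2*z
V = 207/103 (V = 2 - (-3/3)/((-103/(-1))) = 2 - (-3*1/3)/((-103*(-1))) = 2 - (-1)/103 = 2 - 1*(-1/103) = 2 + 1/103 = 207/103 ≈ 2.0097)
p(x) = -5*x**2 (p(x) = (-5*x)*x = -5*x**2)
p(Q(-4))*B(-1, -9) + V = -5*(2*(-4))**2*(-12) + 207/103 = -5*(-8)**2*(-12) + 207/103 = -5*64*(-12) + 207/103 = -320*(-12) + 207/103 = 3840 + 207/103 = 395727/103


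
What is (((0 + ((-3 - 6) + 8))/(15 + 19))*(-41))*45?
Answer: 1845/34 ≈ 54.265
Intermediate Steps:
(((0 + ((-3 - 6) + 8))/(15 + 19))*(-41))*45 = (((0 + (-9 + 8))/34)*(-41))*45 = (((0 - 1)*(1/34))*(-41))*45 = (-1*1/34*(-41))*45 = -1/34*(-41)*45 = (41/34)*45 = 1845/34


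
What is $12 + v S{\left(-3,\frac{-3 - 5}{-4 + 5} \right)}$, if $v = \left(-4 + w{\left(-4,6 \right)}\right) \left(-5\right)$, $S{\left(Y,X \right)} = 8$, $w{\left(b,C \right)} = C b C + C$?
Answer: $5692$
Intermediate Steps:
$w{\left(b,C \right)} = C + b C^{2}$ ($w{\left(b,C \right)} = b C^{2} + C = C + b C^{2}$)
$v = 710$ ($v = \left(-4 + 6 \left(1 + 6 \left(-4\right)\right)\right) \left(-5\right) = \left(-4 + 6 \left(1 - 24\right)\right) \left(-5\right) = \left(-4 + 6 \left(-23\right)\right) \left(-5\right) = \left(-4 - 138\right) \left(-5\right) = \left(-142\right) \left(-5\right) = 710$)
$12 + v S{\left(-3,\frac{-3 - 5}{-4 + 5} \right)} = 12 + 710 \cdot 8 = 12 + 5680 = 5692$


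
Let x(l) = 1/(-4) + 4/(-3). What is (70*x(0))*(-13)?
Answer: 8645/6 ≈ 1440.8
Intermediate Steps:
x(l) = -19/12 (x(l) = 1*(-¼) + 4*(-⅓) = -¼ - 4/3 = -19/12)
(70*x(0))*(-13) = (70*(-19/12))*(-13) = -665/6*(-13) = 8645/6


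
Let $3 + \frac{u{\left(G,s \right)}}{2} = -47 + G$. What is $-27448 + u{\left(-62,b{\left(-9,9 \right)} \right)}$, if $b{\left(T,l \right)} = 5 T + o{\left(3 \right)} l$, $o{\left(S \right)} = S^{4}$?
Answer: $-27672$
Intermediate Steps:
$b{\left(T,l \right)} = 5 T + 81 l$ ($b{\left(T,l \right)} = 5 T + 3^{4} l = 5 T + 81 l$)
$u{\left(G,s \right)} = -100 + 2 G$ ($u{\left(G,s \right)} = -6 + 2 \left(-47 + G\right) = -6 + \left(-94 + 2 G\right) = -100 + 2 G$)
$-27448 + u{\left(-62,b{\left(-9,9 \right)} \right)} = -27448 + \left(-100 + 2 \left(-62\right)\right) = -27448 - 224 = -27672$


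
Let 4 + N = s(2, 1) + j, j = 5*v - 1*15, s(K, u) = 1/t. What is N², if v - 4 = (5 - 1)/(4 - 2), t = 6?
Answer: 4489/36 ≈ 124.69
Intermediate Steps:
v = 6 (v = 4 + (5 - 1)/(4 - 2) = 4 + 4/2 = 4 + 4*(½) = 4 + 2 = 6)
s(K, u) = ⅙ (s(K, u) = 1/6 = ⅙)
j = 15 (j = 5*6 - 1*15 = 30 - 15 = 15)
N = 67/6 (N = -4 + (⅙ + 15) = -4 + 91/6 = 67/6 ≈ 11.167)
N² = (67/6)² = 4489/36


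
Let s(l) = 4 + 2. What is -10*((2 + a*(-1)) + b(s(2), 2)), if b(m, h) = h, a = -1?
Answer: -50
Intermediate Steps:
s(l) = 6
-10*((2 + a*(-1)) + b(s(2), 2)) = -10*((2 - 1*(-1)) + 2) = -10*((2 + 1) + 2) = -10*(3 + 2) = -10*5 = -50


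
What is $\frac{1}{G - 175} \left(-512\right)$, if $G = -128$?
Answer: $\frac{512}{303} \approx 1.6898$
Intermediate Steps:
$\frac{1}{G - 175} \left(-512\right) = \frac{1}{-128 - 175} \left(-512\right) = \frac{1}{-303} \left(-512\right) = \left(- \frac{1}{303}\right) \left(-512\right) = \frac{512}{303}$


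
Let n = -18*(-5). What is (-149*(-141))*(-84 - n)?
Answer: -3655566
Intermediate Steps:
n = 90
(-149*(-141))*(-84 - n) = (-149*(-141))*(-84 - 1*90) = 21009*(-84 - 90) = 21009*(-174) = -3655566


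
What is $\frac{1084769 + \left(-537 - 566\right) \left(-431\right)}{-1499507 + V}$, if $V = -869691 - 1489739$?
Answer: $- \frac{1560162}{3858937} \approx -0.4043$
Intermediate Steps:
$V = -2359430$ ($V = -869691 - 1489739 = -2359430$)
$\frac{1084769 + \left(-537 - 566\right) \left(-431\right)}{-1499507 + V} = \frac{1084769 + \left(-537 - 566\right) \left(-431\right)}{-1499507 - 2359430} = \frac{1084769 - -475393}{-3858937} = \left(1084769 + 475393\right) \left(- \frac{1}{3858937}\right) = 1560162 \left(- \frac{1}{3858937}\right) = - \frac{1560162}{3858937}$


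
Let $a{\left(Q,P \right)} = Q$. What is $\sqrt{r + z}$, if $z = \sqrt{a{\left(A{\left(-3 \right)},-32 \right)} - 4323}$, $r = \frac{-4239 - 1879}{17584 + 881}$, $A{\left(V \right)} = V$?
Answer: $\frac{\sqrt{-112968870 + 340956225 i \sqrt{4326}}}{18465} \approx 5.7202 + 5.7491 i$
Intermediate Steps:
$r = - \frac{6118}{18465} \approx -0.33133$
$z = i \sqrt{4326}$ ($z = \sqrt{-3 - 4323} = \sqrt{-4326} = i \sqrt{4326} \approx 65.772 i$)
$\sqrt{r + z} = \sqrt{- \frac{6118}{18465} + i \sqrt{4326}}$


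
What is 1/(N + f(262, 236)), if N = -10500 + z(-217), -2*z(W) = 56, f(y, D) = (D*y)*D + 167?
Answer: 1/14581991 ≈ 6.8578e-8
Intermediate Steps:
f(y, D) = 167 + y*D² (f(y, D) = y*D² + 167 = 167 + y*D²)
z(W) = -28 (z(W) = -½*56 = -28)
N = -10528 (N = -10500 - 28 = -10528)
1/(N + f(262, 236)) = 1/(-10528 + (167 + 262*236²)) = 1/(-10528 + (167 + 262*55696)) = 1/(-10528 + (167 + 14592352)) = 1/(-10528 + 14592519) = 1/14581991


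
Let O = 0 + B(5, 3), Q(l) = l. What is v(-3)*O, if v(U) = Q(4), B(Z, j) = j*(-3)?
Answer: -36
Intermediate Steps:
B(Z, j) = -3*j
v(U) = 4
O = -9 (O = 0 - 3*3 = 0 - 9 = -9)
v(-3)*O = 4*(-9) = -36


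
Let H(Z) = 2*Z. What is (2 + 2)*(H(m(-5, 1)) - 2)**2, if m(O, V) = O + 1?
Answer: 400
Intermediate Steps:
m(O, V) = 1 + O
(2 + 2)*(H(m(-5, 1)) - 2)**2 = (2 + 2)*(2*(1 - 5) - 2)**2 = 4*(2*(-4) - 2)**2 = 4*(-8 - 2)**2 = 4*(-10)**2 = 4*100 = 400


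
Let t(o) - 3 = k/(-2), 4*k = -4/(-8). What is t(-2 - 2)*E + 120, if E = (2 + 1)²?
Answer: 2343/16 ≈ 146.44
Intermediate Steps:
k = ⅛ (k = (-4/(-8))/4 = (-4*(-⅛))/4 = (¼)*(½) = ⅛ ≈ 0.12500)
E = 9 (E = 3² = 9)
t(o) = 47/16 (t(o) = 3 + (⅛)/(-2) = 3 + (⅛)*(-½) = 3 - 1/16 = 47/16)
t(-2 - 2)*E + 120 = (47/16)*9 + 120 = 423/16 + 120 = 2343/16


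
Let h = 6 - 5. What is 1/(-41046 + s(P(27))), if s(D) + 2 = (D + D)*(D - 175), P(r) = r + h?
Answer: -1/49280 ≈ -2.0292e-5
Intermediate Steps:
h = 1
P(r) = 1 + r (P(r) = r + 1 = 1 + r)
s(D) = -2 + 2*D*(-175 + D) (s(D) = -2 + (D + D)*(D - 175) = -2 + (2*D)*(-175 + D) = -2 + 2*D*(-175 + D))
1/(-41046 + s(P(27))) = 1/(-41046 + (-2 - 350*(1 + 27) + 2*(1 + 27)²)) = 1/(-41046 + (-2 - 350*28 + 2*28²)) = 1/(-41046 + (-2 - 9800 + 2*784)) = 1/(-41046 + (-2 - 9800 + 1568)) = 1/(-41046 - 8234) = 1/(-49280) = -1/49280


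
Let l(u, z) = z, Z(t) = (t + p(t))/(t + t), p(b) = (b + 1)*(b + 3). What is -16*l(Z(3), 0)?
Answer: 0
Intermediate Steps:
p(b) = (1 + b)*(3 + b)
Z(t) = (3 + t**2 + 5*t)/(2*t) (Z(t) = (t + (3 + t**2 + 4*t))/(t + t) = (3 + t**2 + 5*t)/((2*t)) = (3 + t**2 + 5*t)*(1/(2*t)) = (3 + t**2 + 5*t)/(2*t))
-16*l(Z(3), 0) = -16*0 = 0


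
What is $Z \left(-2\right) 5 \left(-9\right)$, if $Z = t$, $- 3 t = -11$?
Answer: $330$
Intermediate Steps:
$t = \frac{11}{3}$ ($t = \left(- \frac{1}{3}\right) \left(-11\right) = \frac{11}{3} \approx 3.6667$)
$Z = \frac{11}{3} \approx 3.6667$
$Z \left(-2\right) 5 \left(-9\right) = \frac{11 \left(-2\right) 5 \left(-9\right)}{3} = \frac{11 \left(\left(-10\right) \left(-9\right)\right)}{3} = \frac{11}{3} \cdot 90 = 330$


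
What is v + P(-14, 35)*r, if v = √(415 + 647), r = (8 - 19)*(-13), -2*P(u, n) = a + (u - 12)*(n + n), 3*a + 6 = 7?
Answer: 780637/6 + 3*√118 ≈ 1.3014e+5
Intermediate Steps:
a = ⅓ (a = -2 + (⅓)*7 = -2 + 7/3 = ⅓ ≈ 0.33333)
P(u, n) = -⅙ - n*(-12 + u) (P(u, n) = -(⅓ + (u - 12)*(n + n))/2 = -(⅓ + (-12 + u)*(2*n))/2 = -(⅓ + 2*n*(-12 + u))/2 = -⅙ - n*(-12 + u))
r = 143 (r = -11*(-13) = 143)
v = 3*√118 (v = √1062 = 3*√118 ≈ 32.588)
v + P(-14, 35)*r = 3*√118 + (-⅙ + 12*35 - 1*35*(-14))*143 = 3*√118 + (-⅙ + 420 + 490)*143 = 3*√118 + (5459/6)*143 = 3*√118 + 780637/6 = 780637/6 + 3*√118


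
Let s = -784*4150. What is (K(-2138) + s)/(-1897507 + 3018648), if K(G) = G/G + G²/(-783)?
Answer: -2552139061/877853403 ≈ -2.9072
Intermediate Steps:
K(G) = 1 - G²/783 (K(G) = 1 + G²*(-1/783) = 1 - G²/783)
s = -3253600
(K(-2138) + s)/(-1897507 + 3018648) = ((1 - 1/783*(-2138)²) - 3253600)/(-1897507 + 3018648) = ((1 - 1/783*4571044) - 3253600)/1121141 = ((1 - 4571044/783) - 3253600)*(1/1121141) = (-4570261/783 - 3253600)*(1/1121141) = -2552139061/783*1/1121141 = -2552139061/877853403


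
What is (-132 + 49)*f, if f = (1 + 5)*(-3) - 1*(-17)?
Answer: 83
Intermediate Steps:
f = -1 (f = 6*(-3) + 17 = -18 + 17 = -1)
(-132 + 49)*f = (-132 + 49)*(-1) = -83*(-1) = 83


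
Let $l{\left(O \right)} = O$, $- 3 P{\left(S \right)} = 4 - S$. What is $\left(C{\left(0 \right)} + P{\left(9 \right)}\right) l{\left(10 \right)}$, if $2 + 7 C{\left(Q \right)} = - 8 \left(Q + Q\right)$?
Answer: $\frac{290}{21} \approx 13.81$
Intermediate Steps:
$C{\left(Q \right)} = - \frac{2}{7} - \frac{16 Q}{7}$ ($C{\left(Q \right)} = - \frac{2}{7} + \frac{\left(-8\right) \left(Q + Q\right)}{7} = - \frac{2}{7} + \frac{\left(-8\right) 2 Q}{7} = - \frac{2}{7} + \frac{\left(-16\right) Q}{7} = - \frac{2}{7} - \frac{16 Q}{7}$)
$P{\left(S \right)} = - \frac{4}{3} + \frac{S}{3}$ ($P{\left(S \right)} = - \frac{4 - S}{3} = - \frac{4}{3} + \frac{S}{3}$)
$\left(C{\left(0 \right)} + P{\left(9 \right)}\right) l{\left(10 \right)} = \left(\left(- \frac{2}{7} - 0\right) + \left(- \frac{4}{3} + \frac{1}{3} \cdot 9\right)\right) 10 = \left(\left(- \frac{2}{7} + 0\right) + \left(- \frac{4}{3} + 3\right)\right) 10 = \left(- \frac{2}{7} + \frac{5}{3}\right) 10 = \frac{29}{21} \cdot 10 = \frac{290}{21}$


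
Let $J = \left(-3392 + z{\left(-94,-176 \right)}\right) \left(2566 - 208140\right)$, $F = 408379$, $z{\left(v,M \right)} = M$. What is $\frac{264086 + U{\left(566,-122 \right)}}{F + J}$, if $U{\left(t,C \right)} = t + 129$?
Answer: $\frac{264781}{733896411} \approx 0.00036079$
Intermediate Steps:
$J = 733488032$ ($J = \left(-3392 - 176\right) \left(2566 - 208140\right) = \left(-3568\right) \left(-205574\right) = 733488032$)
$U{\left(t,C \right)} = 129 + t$
$\frac{264086 + U{\left(566,-122 \right)}}{F + J} = \frac{264086 + \left(129 + 566\right)}{408379 + 733488032} = \frac{264086 + 695}{733896411} = 264781 \cdot \frac{1}{733896411} = \frac{264781}{733896411}$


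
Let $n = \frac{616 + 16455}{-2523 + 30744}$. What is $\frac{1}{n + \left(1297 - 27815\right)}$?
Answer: $- \frac{28221}{748347407} \approx -3.7711 \cdot 10^{-5}$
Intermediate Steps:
$n = \frac{17071}{28221} \approx 0.6049$
$\frac{1}{n + \left(1297 - 27815\right)} = \frac{1}{\frac{17071}{28221} + \left(1297 - 27815\right)} = \frac{1}{\frac{17071}{28221} - 26518} = \frac{1}{- \frac{748347407}{28221}} = - \frac{28221}{748347407}$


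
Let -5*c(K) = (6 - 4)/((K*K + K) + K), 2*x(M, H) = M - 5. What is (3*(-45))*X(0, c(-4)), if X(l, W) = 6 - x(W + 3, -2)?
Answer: -7587/8 ≈ -948.38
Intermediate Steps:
x(M, H) = -5/2 + M/2 (x(M, H) = (M - 5)/2 = (-5 + M)/2 = -5/2 + M/2)
c(K) = -2/(5*(K² + 2*K)) (c(K) = -(6 - 4)/(5*((K*K + K) + K)) = -2/(5*((K² + K) + K)) = -2/(5*((K + K²) + K)) = -2/(5*(K² + 2*K)))
X(l, W) = 7 - W/2 (X(l, W) = 6 - (-5/2 + (W + 3)/2) = 6 - (-5/2 + (3 + W)/2) = 6 - (-5/2 + (3/2 + W/2)) = 6 - (-1 + W/2) = 6 + (1 - W/2) = 7 - W/2)
(3*(-45))*X(0, c(-4)) = (3*(-45))*(7 - (-1)/(5*(-4)*(2 - 4))) = -135*(7 - (-1)*(-1)/(5*4*(-2))) = -135*(7 - (-1)*(-1)*(-1)/(5*4*2)) = -135*(7 - ½*(-1/20)) = -135*(7 + 1/40) = -135*281/40 = -7587/8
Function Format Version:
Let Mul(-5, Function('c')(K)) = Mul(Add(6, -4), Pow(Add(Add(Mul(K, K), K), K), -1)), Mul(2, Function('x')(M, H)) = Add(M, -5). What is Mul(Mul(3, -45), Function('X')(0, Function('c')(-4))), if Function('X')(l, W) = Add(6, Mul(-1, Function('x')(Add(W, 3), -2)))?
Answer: Rational(-7587, 8) ≈ -948.38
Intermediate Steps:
Function('x')(M, H) = Add(Rational(-5, 2), Mul(Rational(1, 2), M)) (Function('x')(M, H) = Mul(Rational(1, 2), Add(M, -5)) = Mul(Rational(1, 2), Add(-5, M)) = Add(Rational(-5, 2), Mul(Rational(1, 2), M)))
Function('c')(K) = Mul(Rational(-2, 5), Pow(Add(Pow(K, 2), Mul(2, K)), -1)) (Function('c')(K) = Mul(Rational(-1, 5), Mul(Add(6, -4), Pow(Add(Add(Mul(K, K), K), K), -1))) = Mul(Rational(-1, 5), Mul(2, Pow(Add(Add(Pow(K, 2), K), K), -1))) = Mul(Rational(-1, 5), Mul(2, Pow(Add(Add(K, Pow(K, 2)), K), -1))) = Mul(Rational(-1, 5), Mul(2, Pow(Add(Pow(K, 2), Mul(2, K)), -1))) = Mul(Rational(-2, 5), Pow(Add(Pow(K, 2), Mul(2, K)), -1)))
Function('X')(l, W) = Add(7, Mul(Rational(-1, 2), W)) (Function('X')(l, W) = Add(6, Mul(-1, Add(Rational(-5, 2), Mul(Rational(1, 2), Add(W, 3))))) = Add(6, Mul(-1, Add(Rational(-5, 2), Mul(Rational(1, 2), Add(3, W))))) = Add(6, Mul(-1, Add(Rational(-5, 2), Add(Rational(3, 2), Mul(Rational(1, 2), W))))) = Add(6, Mul(-1, Add(-1, Mul(Rational(1, 2), W)))) = Add(6, Add(1, Mul(Rational(-1, 2), W))) = Add(7, Mul(Rational(-1, 2), W)))
Mul(Mul(3, -45), Function('X')(0, Function('c')(-4))) = Mul(Mul(3, -45), Add(7, Mul(Rational(-1, 2), Mul(Rational(-2, 5), Pow(-4, -1), Pow(Add(2, -4), -1))))) = Mul(-135, Add(7, Mul(Rational(-1, 2), Mul(Rational(-2, 5), Rational(-1, 4), Pow(-2, -1))))) = Mul(-135, Add(7, Mul(Rational(-1, 2), Mul(Rational(-2, 5), Rational(-1, 4), Rational(-1, 2))))) = Mul(-135, Add(7, Mul(Rational(-1, 2), Rational(-1, 20)))) = Mul(-135, Add(7, Rational(1, 40))) = Mul(-135, Rational(281, 40)) = Rational(-7587, 8)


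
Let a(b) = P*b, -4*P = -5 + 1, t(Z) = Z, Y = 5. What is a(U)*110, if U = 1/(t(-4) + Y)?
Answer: 110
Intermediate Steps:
U = 1 (U = 1/(-4 + 5) = 1/1 = 1)
P = 1 (P = -(-5 + 1)/4 = -¼*(-4) = 1)
a(b) = b (a(b) = 1*b = b)
a(U)*110 = 1*110 = 110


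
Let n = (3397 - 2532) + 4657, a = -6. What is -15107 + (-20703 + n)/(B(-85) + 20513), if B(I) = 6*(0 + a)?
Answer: -309361220/20477 ≈ -15108.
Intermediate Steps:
B(I) = -36 (B(I) = 6*(0 - 6) = 6*(-6) = -36)
n = 5522 (n = 865 + 4657 = 5522)
-15107 + (-20703 + n)/(B(-85) + 20513) = -15107 + (-20703 + 5522)/(-36 + 20513) = -15107 - 15181/20477 = -309361220/20477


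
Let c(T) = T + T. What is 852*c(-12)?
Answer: -20448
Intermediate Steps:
c(T) = 2*T
852*c(-12) = 852*(2*(-12)) = 852*(-24) = -20448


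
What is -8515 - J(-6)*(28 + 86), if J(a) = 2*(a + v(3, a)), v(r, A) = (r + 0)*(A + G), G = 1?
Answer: -3727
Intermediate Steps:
v(r, A) = r*(1 + A) (v(r, A) = (r + 0)*(A + 1) = r*(1 + A))
J(a) = 6 + 8*a (J(a) = 2*(a + 3*(1 + a)) = 2*(a + (3 + 3*a)) = 2*(3 + 4*a) = 6 + 8*a)
-8515 - J(-6)*(28 + 86) = -8515 - (6 + 8*(-6))*(28 + 86) = -8515 - (6 - 48)*114 = -8515 - (-42)*114 = -8515 - 1*(-4788) = -8515 + 4788 = -3727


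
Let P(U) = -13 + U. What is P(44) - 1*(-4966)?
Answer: 4997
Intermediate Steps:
P(44) - 1*(-4966) = (-13 + 44) - 1*(-4966) = 31 + 4966 = 4997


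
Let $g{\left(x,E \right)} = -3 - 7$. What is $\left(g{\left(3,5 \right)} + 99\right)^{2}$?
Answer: $7921$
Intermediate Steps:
$g{\left(x,E \right)} = -10$ ($g{\left(x,E \right)} = -3 - 7 = -10$)
$\left(g{\left(3,5 \right)} + 99\right)^{2} = \left(-10 + 99\right)^{2} = 89^{2} = 7921$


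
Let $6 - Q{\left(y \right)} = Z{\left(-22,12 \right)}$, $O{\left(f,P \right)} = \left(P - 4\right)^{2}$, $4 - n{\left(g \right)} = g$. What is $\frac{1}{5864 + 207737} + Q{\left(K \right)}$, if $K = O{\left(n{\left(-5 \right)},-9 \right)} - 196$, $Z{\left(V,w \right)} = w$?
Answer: $- \frac{1281605}{213601} \approx -6.0$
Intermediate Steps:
$n{\left(g \right)} = 4 - g$
$O{\left(f,P \right)} = \left(-4 + P\right)^{2}$
$K = -27$ ($K = \left(-4 - 9\right)^{2} - 196 = \left(-13\right)^{2} - 196 = 169 - 196 = -27$)
$Q{\left(y \right)} = -6$ ($Q{\left(y \right)} = 6 - 12 = -6$)
$\frac{1}{5864 + 207737} + Q{\left(K \right)} = \frac{1}{5864 + 207737} - 6 = \frac{1}{213601} - 6 = - \frac{1281605}{213601}$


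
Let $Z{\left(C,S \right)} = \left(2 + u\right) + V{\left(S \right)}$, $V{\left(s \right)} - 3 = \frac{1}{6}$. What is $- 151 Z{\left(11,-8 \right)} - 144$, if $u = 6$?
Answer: $- \frac{10981}{6} \approx -1830.2$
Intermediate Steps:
$V{\left(s \right)} = \frac{19}{6}$ ($V{\left(s \right)} = 3 + \frac{1}{6} = \frac{19}{6}$)
$Z{\left(C,S \right)} = \frac{67}{6}$ ($Z{\left(C,S \right)} = \left(2 + 6\right) + \frac{19}{6} = 8 + \frac{19}{6} = \frac{67}{6}$)
$- 151 Z{\left(11,-8 \right)} - 144 = \left(-151\right) \frac{67}{6} - 144 = - \frac{10117}{6} - 144 = - \frac{10981}{6}$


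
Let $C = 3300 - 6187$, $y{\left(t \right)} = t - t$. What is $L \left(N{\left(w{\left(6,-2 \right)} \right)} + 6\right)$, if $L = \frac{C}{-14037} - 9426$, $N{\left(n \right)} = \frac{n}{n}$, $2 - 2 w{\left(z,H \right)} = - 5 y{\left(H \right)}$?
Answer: $- \frac{926169125}{14037} \approx -65981.0$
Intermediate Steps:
$y{\left(t \right)} = 0$
$w{\left(z,H \right)} = 1$ ($w{\left(z,H \right)} = 1 - \frac{\left(-5\right) 0}{2} = 1 - 0 = 1 + 0 = 1$)
$C = -2887$
$N{\left(n \right)} = 1$
$L = - \frac{132309875}{14037}$ ($L = - \frac{2887}{-14037} - 9426 = \left(-2887\right) \left(- \frac{1}{14037}\right) - 9426 = \frac{2887}{14037} - 9426 = - \frac{132309875}{14037} \approx -9425.8$)
$L \left(N{\left(w{\left(6,-2 \right)} \right)} + 6\right) = - \frac{132309875 \left(1 + 6\right)}{14037} = \left(- \frac{132309875}{14037}\right) 7 = - \frac{926169125}{14037}$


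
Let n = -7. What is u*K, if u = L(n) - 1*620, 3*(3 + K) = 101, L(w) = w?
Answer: -19228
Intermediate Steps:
K = 92/3 (K = -3 + (⅓)*101 = -3 + 101/3 = 92/3 ≈ 30.667)
u = -627 (u = -7 - 1*620 = -7 - 620 = -627)
u*K = -627*92/3 = -19228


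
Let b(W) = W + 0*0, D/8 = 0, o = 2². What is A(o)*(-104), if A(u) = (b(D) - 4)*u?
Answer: 1664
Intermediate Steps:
o = 4
D = 0 (D = 8*0 = 0)
b(W) = W (b(W) = W + 0 = W)
A(u) = -4*u (A(u) = (0 - 4)*u = -4*u)
A(o)*(-104) = -4*4*(-104) = -16*(-104) = 1664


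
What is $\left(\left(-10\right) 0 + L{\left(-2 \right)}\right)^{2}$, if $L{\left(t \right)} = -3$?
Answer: $9$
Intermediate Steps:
$\left(\left(-10\right) 0 + L{\left(-2 \right)}\right)^{2} = \left(\left(-10\right) 0 - 3\right)^{2} = \left(0 - 3\right)^{2} = \left(-3\right)^{2} = 9$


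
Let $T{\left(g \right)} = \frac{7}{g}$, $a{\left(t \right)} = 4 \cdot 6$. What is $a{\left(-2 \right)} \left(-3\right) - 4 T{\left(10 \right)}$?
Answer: $- \frac{374}{5} \approx -74.8$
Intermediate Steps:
$a{\left(t \right)} = 24$
$a{\left(-2 \right)} \left(-3\right) - 4 T{\left(10 \right)} = 24 \left(-3\right) - 4 \cdot \frac{7}{10} = -72 - 4 \cdot 7 \cdot \frac{1}{10} = -72 - \frac{14}{5} = - \frac{374}{5}$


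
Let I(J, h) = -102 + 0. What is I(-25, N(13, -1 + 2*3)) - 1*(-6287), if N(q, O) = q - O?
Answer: 6185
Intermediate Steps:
I(J, h) = -102
I(-25, N(13, -1 + 2*3)) - 1*(-6287) = -102 - 1*(-6287) = -102 + 6287 = 6185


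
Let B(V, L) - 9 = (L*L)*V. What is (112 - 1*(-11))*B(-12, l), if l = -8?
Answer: -93357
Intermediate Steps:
B(V, L) = 9 + V*L² (B(V, L) = 9 + (L*L)*V = 9 + L²*V = 9 + V*L²)
(112 - 1*(-11))*B(-12, l) = (112 - 1*(-11))*(9 - 12*(-8)²) = (112 + 11)*(9 - 12*64) = 123*(9 - 768) = 123*(-759) = -93357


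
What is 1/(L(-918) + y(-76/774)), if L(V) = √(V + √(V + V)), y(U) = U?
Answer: 387/(-38 + 387*√6*√(-153 + I*√51)) ≈ 0.00066247 - 0.032983*I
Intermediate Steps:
L(V) = √(V + √2*√V) (L(V) = √(V + √(2*V)) = √(V + √2*√V))
1/(L(-918) + y(-76/774)) = 1/(√(-918 + √2*√(-918)) - 76/774) = 1/(√(-918 + √2*(3*I*√102)) - 76*1/774) = 1/(√(-918 + 6*I*√51) - 38/387) = 1/(-38/387 + √(-918 + 6*I*√51))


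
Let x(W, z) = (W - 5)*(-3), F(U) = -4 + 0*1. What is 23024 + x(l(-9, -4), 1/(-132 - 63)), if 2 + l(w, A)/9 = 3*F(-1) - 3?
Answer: 23498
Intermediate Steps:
F(U) = -4 (F(U) = -4 + 0 = -4)
l(w, A) = -153 (l(w, A) = -18 + 9*(3*(-4) - 3) = -18 + 9*(-12 - 3) = -18 + 9*(-15) = -18 - 135 = -153)
x(W, z) = 15 - 3*W (x(W, z) = (-5 + W)*(-3) = 15 - 3*W)
23024 + x(l(-9, -4), 1/(-132 - 63)) = 23024 + (15 - 3*(-153)) = 23024 + (15 + 459) = 23024 + 474 = 23498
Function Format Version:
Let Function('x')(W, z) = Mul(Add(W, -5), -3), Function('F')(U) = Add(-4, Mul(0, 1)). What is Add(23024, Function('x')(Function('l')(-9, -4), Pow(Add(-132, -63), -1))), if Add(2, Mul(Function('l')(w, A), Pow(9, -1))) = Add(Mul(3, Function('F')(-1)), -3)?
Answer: 23498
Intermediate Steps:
Function('F')(U) = -4 (Function('F')(U) = Add(-4, 0) = -4)
Function('l')(w, A) = -153 (Function('l')(w, A) = Add(-18, Mul(9, Add(Mul(3, -4), -3))) = Add(-18, Mul(9, Add(-12, -3))) = Add(-18, Mul(9, -15)) = Add(-18, -135) = -153)
Function('x')(W, z) = Add(15, Mul(-3, W)) (Function('x')(W, z) = Mul(Add(-5, W), -3) = Add(15, Mul(-3, W)))
Add(23024, Function('x')(Function('l')(-9, -4), Pow(Add(-132, -63), -1))) = Add(23024, Add(15, Mul(-3, -153))) = Add(23024, Add(15, 459)) = Add(23024, 474) = 23498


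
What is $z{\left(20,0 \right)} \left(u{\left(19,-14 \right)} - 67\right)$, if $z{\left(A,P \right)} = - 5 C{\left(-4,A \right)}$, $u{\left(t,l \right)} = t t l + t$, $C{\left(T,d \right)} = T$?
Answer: $-102040$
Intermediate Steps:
$u{\left(t,l \right)} = t + l t^{2}$ ($u{\left(t,l \right)} = t^{2} l + t = l t^{2} + t = t + l t^{2}$)
$z{\left(A,P \right)} = 20$ ($z{\left(A,P \right)} = \left(-5\right) \left(-4\right) = 20$)
$z{\left(20,0 \right)} \left(u{\left(19,-14 \right)} - 67\right) = 20 \left(19 \left(1 - 266\right) - 67\right) = 20 \left(19 \left(-265\right) - 67\right) = 20 \left(-5035 - 67\right) = 20 \left(-5102\right) = -102040$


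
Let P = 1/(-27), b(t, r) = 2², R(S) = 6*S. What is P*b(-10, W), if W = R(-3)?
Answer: -4/27 ≈ -0.14815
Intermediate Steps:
W = -18 (W = 6*(-3) = -18)
b(t, r) = 4
P = -1/27 ≈ -0.037037
P*b(-10, W) = -1/27*4 = -4/27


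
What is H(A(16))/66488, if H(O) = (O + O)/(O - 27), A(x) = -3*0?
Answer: 0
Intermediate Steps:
A(x) = 0
H(O) = 2*O/(-27 + O) (H(O) = (2*O)/(-27 + O) = 2*O/(-27 + O))
H(A(16))/66488 = (2*0/(-27 + 0))/66488 = (2*0/(-27))*(1/66488) = (2*0*(-1/27))*(1/66488) = 0*(1/66488) = 0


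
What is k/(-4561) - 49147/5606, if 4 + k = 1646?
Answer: -233364519/25568966 ≈ -9.1269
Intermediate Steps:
k = 1642 (k = -4 + 1646 = 1642)
k/(-4561) - 49147/5606 = 1642/(-4561) - 49147/5606 = 1642*(-1/4561) - 49147*1/5606 = -1642/4561 - 49147/5606 = -233364519/25568966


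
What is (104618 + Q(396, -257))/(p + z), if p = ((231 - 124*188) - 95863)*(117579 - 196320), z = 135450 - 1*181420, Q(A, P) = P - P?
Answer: 52309/4682861767 ≈ 1.1170e-5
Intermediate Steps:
Q(A, P) = 0
z = -45970 (z = 135450 - 181420 = -45970)
p = 9365769504 (p = ((231 - 23312) - 95863)*(-78741) = (-23081 - 95863)*(-78741) = -118944*(-78741) = 9365769504)
(104618 + Q(396, -257))/(p + z) = (104618 + 0)/(9365769504 - 45970) = 104618/9365723534 = 104618*(1/9365723534) = 52309/4682861767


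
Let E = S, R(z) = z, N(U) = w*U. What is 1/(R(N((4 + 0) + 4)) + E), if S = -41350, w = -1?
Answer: -1/41358 ≈ -2.4179e-5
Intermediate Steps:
N(U) = -U
E = -41350
1/(R(N((4 + 0) + 4)) + E) = 1/(-((4 + 0) + 4) - 41350) = 1/(-(4 + 4) - 41350) = 1/(-1*8 - 41350) = 1/(-8 - 41350) = 1/(-41358) = -1/41358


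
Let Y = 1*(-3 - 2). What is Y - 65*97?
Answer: -6310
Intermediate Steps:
Y = -5 (Y = 1*(-5) = -5)
Y - 65*97 = -5 - 65*97 = -5 - 6305 = -6310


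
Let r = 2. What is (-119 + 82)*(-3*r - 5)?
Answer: 407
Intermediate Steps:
(-119 + 82)*(-3*r - 5) = (-119 + 82)*(-3*2 - 5) = -37*(-6 - 5) = -37*(-11) = 407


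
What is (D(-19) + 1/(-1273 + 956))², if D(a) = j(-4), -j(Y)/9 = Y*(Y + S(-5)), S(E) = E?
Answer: 10549138681/100489 ≈ 1.0498e+5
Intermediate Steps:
j(Y) = -9*Y*(-5 + Y) (j(Y) = -9*Y*(Y - 5) = -9*Y*(-5 + Y))
D(a) = -324 (D(a) = 9*(-4)*(5 - 1*(-4)) = 9*(-4)*(5 + 4) = 9*(-4)*9 = -324)
(D(-19) + 1/(-1273 + 956))² = (-324 + 1/(-1273 + 956))² = (-324 + 1/(-317))² = (-324 - 1/317)² = (-102709/317)² = 10549138681/100489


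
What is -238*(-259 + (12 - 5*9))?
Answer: 69496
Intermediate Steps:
-238*(-259 + (12 - 5*9)) = -238*(-259 + (12 - 45)) = -238*(-259 - 33) = -238*(-292) = 69496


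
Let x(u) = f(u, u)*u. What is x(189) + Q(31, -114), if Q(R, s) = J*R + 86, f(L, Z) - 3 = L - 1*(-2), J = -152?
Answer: 32040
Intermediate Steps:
f(L, Z) = 5 + L (f(L, Z) = 3 + (L - 1*(-2)) = 3 + (L + 2) = 3 + (2 + L) = 5 + L)
Q(R, s) = 86 - 152*R (Q(R, s) = -152*R + 86 = 86 - 152*R)
x(u) = u*(5 + u) (x(u) = (5 + u)*u = u*(5 + u))
x(189) + Q(31, -114) = 189*(5 + 189) + (86 - 152*31) = 189*194 + (86 - 4712) = 36666 - 4626 = 32040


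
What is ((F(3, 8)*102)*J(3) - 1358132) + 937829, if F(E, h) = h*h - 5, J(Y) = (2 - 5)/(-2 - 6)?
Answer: -1672185/4 ≈ -4.1805e+5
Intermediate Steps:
J(Y) = 3/8 (J(Y) = -3/(-8) = -3*(-⅛) = 3/8)
F(E, h) = -5 + h² (F(E, h) = h² - 5 = -5 + h²)
((F(3, 8)*102)*J(3) - 1358132) + 937829 = (((-5 + 8²)*102)*(3/8) - 1358132) + 937829 = (((-5 + 64)*102)*(3/8) - 1358132) + 937829 = ((59*102)*(3/8) - 1358132) + 937829 = (6018*(3/8) - 1358132) + 937829 = (9027/4 - 1358132) + 937829 = -5423501/4 + 937829 = -1672185/4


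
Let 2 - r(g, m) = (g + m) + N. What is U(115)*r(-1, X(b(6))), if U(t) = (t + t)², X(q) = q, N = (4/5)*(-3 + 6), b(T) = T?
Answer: -285660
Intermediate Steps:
N = 12/5 (N = (4*(⅕))*3 = (⅘)*3 = 12/5 ≈ 2.4000)
U(t) = 4*t² (U(t) = (2*t)² = 4*t²)
r(g, m) = -⅖ - g - m (r(g, m) = 2 - ((g + m) + 12/5) = 2 - (12/5 + g + m) = 2 + (-12/5 - g - m) = -⅖ - g - m)
U(115)*r(-1, X(b(6))) = (4*115²)*(-⅖ - 1*(-1) - 1*6) = (4*13225)*(-⅖ + 1 - 6) = 52900*(-27/5) = -285660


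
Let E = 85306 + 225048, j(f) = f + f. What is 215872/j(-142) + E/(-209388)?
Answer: -5661143359/7433274 ≈ -761.59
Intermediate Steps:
j(f) = 2*f
E = 310354
215872/j(-142) + E/(-209388) = 215872/((2*(-142))) + 310354/(-209388) = 215872/(-284) + 310354*(-1/209388) = 215872*(-1/284) - 155177/104694 = -53968/71 - 155177/104694 = -5661143359/7433274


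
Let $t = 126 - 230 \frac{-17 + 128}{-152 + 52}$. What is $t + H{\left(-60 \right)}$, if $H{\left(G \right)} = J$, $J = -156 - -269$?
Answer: $\frac{4943}{10} \approx 494.3$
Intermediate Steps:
$J = 113$ ($J = -156 + 269 = 113$)
$H{\left(G \right)} = 113$
$t = \frac{3813}{10}$ ($t = 126 - 230 \frac{111}{-100} = 126 - 230 \cdot 111 \left(- \frac{1}{100}\right) = 126 - - \frac{2553}{10} = 126 + \frac{2553}{10} = \frac{3813}{10} \approx 381.3$)
$t + H{\left(-60 \right)} = \frac{3813}{10} + 113 = \frac{4943}{10}$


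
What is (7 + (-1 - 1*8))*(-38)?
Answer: 76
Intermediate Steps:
(7 + (-1 - 1*8))*(-38) = (7 + (-1 - 8))*(-38) = (7 - 9)*(-38) = -2*(-38) = 76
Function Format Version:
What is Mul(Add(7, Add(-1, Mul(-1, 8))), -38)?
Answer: 76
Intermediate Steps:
Mul(Add(7, Add(-1, Mul(-1, 8))), -38) = Mul(Add(7, Add(-1, -8)), -38) = Mul(Add(7, -9), -38) = Mul(-2, -38) = 76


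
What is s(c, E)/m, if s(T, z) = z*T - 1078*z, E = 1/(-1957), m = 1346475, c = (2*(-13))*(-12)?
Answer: 766/2635051575 ≈ 2.9070e-7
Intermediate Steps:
c = 312 (c = -26*(-12) = 312)
E = -1/1957 ≈ -0.00051099
s(T, z) = -1078*z + T*z (s(T, z) = T*z - 1078*z = -1078*z + T*z)
s(c, E)/m = -(-1078 + 312)/1957/1346475 = -1/1957*(-766)*(1/1346475) = (766/1957)*(1/1346475) = 766/2635051575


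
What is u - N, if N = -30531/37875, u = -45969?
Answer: -580348448/12625 ≈ -45968.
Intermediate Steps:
N = -10177/12625 (N = -30531*1/37875 = -10177/12625 ≈ -0.80610)
u - N = -45969 - 1*(-10177/12625) = -45969 + 10177/12625 = -580348448/12625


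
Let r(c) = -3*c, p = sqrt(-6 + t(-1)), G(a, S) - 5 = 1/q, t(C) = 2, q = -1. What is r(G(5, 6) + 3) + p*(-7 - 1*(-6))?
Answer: -21 - 2*I ≈ -21.0 - 2.0*I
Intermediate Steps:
G(a, S) = 4 (G(a, S) = 5 + 1/(-1) = 5 - 1 = 4)
p = 2*I (p = sqrt(-6 + 2) = sqrt(-4) = 2*I ≈ 2.0*I)
r(G(5, 6) + 3) + p*(-7 - 1*(-6)) = -3*(4 + 3) + (2*I)*(-7 - 1*(-6)) = -3*7 + (2*I)*(-7 + 6) = -21 + (2*I)*(-1) = -21 - 2*I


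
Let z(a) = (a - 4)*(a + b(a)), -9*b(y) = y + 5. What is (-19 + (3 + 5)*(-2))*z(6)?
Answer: -3010/9 ≈ -334.44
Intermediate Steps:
b(y) = -5/9 - y/9 (b(y) = -(y + 5)/9 = -(5 + y)/9 = -5/9 - y/9)
z(a) = (-4 + a)*(-5/9 + 8*a/9) (z(a) = (a - 4)*(a + (-5/9 - a/9)) = (-4 + a)*(-5/9 + 8*a/9))
(-19 + (3 + 5)*(-2))*z(6) = (-19 + (3 + 5)*(-2))*(20/9 - 37/9*6 + (8/9)*6**2) = (-19 + 8*(-2))*(20/9 - 74/3 + (8/9)*36) = (-19 - 16)*(20/9 - 74/3 + 32) = -35*86/9 = -3010/9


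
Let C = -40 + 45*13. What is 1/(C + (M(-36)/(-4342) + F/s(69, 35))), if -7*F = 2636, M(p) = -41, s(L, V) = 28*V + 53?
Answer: 31397002/17100217049 ≈ 0.0018361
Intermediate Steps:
s(L, V) = 53 + 28*V
F = -2636/7 (F = -⅐*2636 = -2636/7 ≈ -376.57)
C = 545 (C = -40 + 585 = 545)
1/(C + (M(-36)/(-4342) + F/s(69, 35))) = 1/(545 + (-41/(-4342) - 2636/(7*(53 + 28*35)))) = 1/(545 + (-41*(-1/4342) - 2636/(7*(53 + 980)))) = 1/(545 + (41/4342 - 2636/7/1033)) = 1/(545 + (41/4342 - 2636/7*1/1033)) = 1/(545 + (41/4342 - 2636/7231)) = 1/(545 - 11149041/31397002) = 1/(17100217049/31397002) = 31397002/17100217049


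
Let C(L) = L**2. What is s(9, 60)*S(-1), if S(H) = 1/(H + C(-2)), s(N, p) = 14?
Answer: 14/3 ≈ 4.6667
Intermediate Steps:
S(H) = 1/(4 + H) (S(H) = 1/(H + (-2)**2) = 1/(H + 4) = 1/(4 + H))
s(9, 60)*S(-1) = 14/(4 - 1) = 14/3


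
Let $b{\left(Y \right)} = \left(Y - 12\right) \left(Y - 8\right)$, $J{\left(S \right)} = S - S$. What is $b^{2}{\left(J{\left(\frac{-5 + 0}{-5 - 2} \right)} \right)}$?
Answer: $9216$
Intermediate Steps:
$J{\left(S \right)} = 0$
$b{\left(Y \right)} = \left(-12 + Y\right) \left(-8 + Y\right)$
$b^{2}{\left(J{\left(\frac{-5 + 0}{-5 - 2} \right)} \right)} = \left(96 + 0^{2} - 0\right)^{2} = \left(96 + 0 + 0\right)^{2} = 96^{2} = 9216$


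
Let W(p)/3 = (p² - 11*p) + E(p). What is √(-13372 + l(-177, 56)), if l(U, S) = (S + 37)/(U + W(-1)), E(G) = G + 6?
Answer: I*√23589510/42 ≈ 115.64*I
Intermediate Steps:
E(G) = 6 + G
W(p) = 18 - 30*p + 3*p² (W(p) = 3*((p² - 11*p) + (6 + p)) = 3*(6 + p² - 10*p) = 18 - 30*p + 3*p²)
l(U, S) = (37 + S)/(51 + U) (l(U, S) = (S + 37)/(U + (18 - 30*(-1) + 3*(-1)²)) = (37 + S)/(U + (18 + 30 + 3*1)) = (37 + S)/(U + (18 + 30 + 3)) = (37 + S)/(U + 51) = (37 + S)/(51 + U))
√(-13372 + l(-177, 56)) = √(-13372 + (37 + 56)/(51 - 177)) = √(-13372 + 93/(-126)) = √(-13372 - 1/126*93) = √(-13372 - 31/42) = √(-561655/42) = I*√23589510/42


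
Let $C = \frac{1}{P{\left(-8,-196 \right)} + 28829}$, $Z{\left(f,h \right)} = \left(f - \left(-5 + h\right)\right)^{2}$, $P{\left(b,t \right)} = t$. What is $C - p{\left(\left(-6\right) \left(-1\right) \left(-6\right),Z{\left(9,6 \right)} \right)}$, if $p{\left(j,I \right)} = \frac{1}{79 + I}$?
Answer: $- \frac{2590}{372229} \approx -0.0069581$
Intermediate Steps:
$Z{\left(f,h \right)} = \left(5 + f - h\right)^{2}$
$C = \frac{1}{28633}$ ($C = \frac{1}{-196 + 28829} = \frac{1}{28633} \approx 3.4925 \cdot 10^{-5}$)
$C - p{\left(\left(-6\right) \left(-1\right) \left(-6\right),Z{\left(9,6 \right)} \right)} = \frac{1}{28633} - \frac{1}{79 + \left(5 + 9 - 6\right)^{2}} = \frac{1}{28633} - \frac{1}{79 + 8^{2}} = \frac{1}{28633} - \frac{1}{79 + 64} = \frac{1}{28633} - \frac{1}{143} = - \frac{2590}{372229}$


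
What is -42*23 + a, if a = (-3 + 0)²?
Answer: -957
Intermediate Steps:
a = 9 (a = (-3)² = 9)
-42*23 + a = -42*23 + 9 = -966 + 9 = -957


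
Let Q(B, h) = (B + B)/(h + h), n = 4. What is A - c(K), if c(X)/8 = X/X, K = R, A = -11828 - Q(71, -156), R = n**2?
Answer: -1846345/156 ≈ -11836.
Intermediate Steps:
R = 16 (R = 4**2 = 16)
Q(B, h) = B/h (Q(B, h) = (2*B)/((2*h)) = (2*B)*(1/(2*h)) = B/h)
A = -1845097/156 (A = -11828 - 71/(-156) = -11828 - 71*(-1)/156 = -11828 - 1*(-71/156) = -11828 + 71/156 = -1845097/156 ≈ -11828.)
K = 16
c(X) = 8 (c(X) = 8*(X/X) = 8*1 = 8)
A - c(K) = -1845097/156 - 1*8 = -1845097/156 - 8 = -1846345/156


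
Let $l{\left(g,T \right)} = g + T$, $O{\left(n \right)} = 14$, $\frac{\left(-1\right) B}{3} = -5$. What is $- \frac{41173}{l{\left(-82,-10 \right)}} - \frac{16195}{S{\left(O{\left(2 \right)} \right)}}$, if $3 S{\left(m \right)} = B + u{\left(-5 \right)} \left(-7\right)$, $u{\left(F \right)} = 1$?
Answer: $- \frac{1035109}{184} \approx -5625.6$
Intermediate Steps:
$B = 15$ ($B = \left(-3\right) \left(-5\right) = 15$)
$S{\left(m \right)} = \frac{8}{3}$ ($S{\left(m \right)} = \frac{15 + 1 \left(-7\right)}{3} = \frac{15 - 7}{3} = \frac{1}{3} \cdot 8 = \frac{8}{3}$)
$l{\left(g,T \right)} = T + g$
$- \frac{41173}{l{\left(-82,-10 \right)}} - \frac{16195}{S{\left(O{\left(2 \right)} \right)}} = - \frac{41173}{-10 - 82} - \frac{16195}{\frac{8}{3}} = - \frac{41173}{-92} - \frac{48585}{8} = \left(-41173\right) \left(- \frac{1}{92}\right) - \frac{48585}{8} = \frac{41173}{92} - \frac{48585}{8} = - \frac{1035109}{184}$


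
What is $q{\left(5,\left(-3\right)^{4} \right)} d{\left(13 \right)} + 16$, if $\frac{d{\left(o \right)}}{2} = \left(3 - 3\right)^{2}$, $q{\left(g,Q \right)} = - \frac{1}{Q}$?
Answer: $16$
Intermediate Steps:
$d{\left(o \right)} = 0$ ($d{\left(o \right)} = 2 \left(3 - 3\right)^{2} = 2 \cdot 0^{2} = 2 \cdot 0 = 0$)
$q{\left(5,\left(-3\right)^{4} \right)} d{\left(13 \right)} + 16 = - \frac{1}{\left(-3\right)^{4}} \cdot 0 + 16 = - \frac{1}{81} \cdot 0 + 16 = \left(-1\right) \frac{1}{81} \cdot 0 + 16 = \left(- \frac{1}{81}\right) 0 + 16 = 0 + 16 = 16$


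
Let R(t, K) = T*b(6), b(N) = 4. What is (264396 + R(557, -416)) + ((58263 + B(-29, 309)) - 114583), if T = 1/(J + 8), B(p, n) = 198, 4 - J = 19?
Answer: 1457914/7 ≈ 2.0827e+5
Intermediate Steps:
J = -15 (J = 4 - 1*19 = 4 - 19 = -15)
T = -1/7 (T = 1/(-15 + 8) = 1/(-7) = -1/7 ≈ -0.14286)
R(t, K) = -4/7 (R(t, K) = -1/7*4 = -4/7)
(264396 + R(557, -416)) + ((58263 + B(-29, 309)) - 114583) = (264396 - 4/7) + ((58263 + 198) - 114583) = 1850768/7 + (58461 - 114583) = 1850768/7 - 56122 = 1457914/7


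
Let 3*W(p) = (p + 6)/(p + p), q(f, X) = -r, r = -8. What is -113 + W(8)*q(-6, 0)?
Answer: -332/3 ≈ -110.67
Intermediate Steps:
q(f, X) = 8 (q(f, X) = -1*(-8) = 8)
W(p) = (6 + p)/(6*p) (W(p) = ((p + 6)/(p + p))/3 = ((6 + p)/((2*p)))/3 = ((6 + p)*(1/(2*p)))/3 = ((6 + p)/(2*p))/3 = (6 + p)/(6*p))
-113 + W(8)*q(-6, 0) = -113 + ((⅙)*(6 + 8)/8)*8 = -113 + ((⅙)*(⅛)*14)*8 = -113 + (7/24)*8 = -113 + 7/3 = -332/3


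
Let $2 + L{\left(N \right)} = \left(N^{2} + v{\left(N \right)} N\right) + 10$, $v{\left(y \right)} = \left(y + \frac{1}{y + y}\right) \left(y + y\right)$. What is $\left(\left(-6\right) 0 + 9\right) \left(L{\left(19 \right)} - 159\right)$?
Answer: $125523$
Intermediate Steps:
$v{\left(y \right)} = 2 y \left(y + \frac{1}{2 y}\right)$ ($v{\left(y \right)} = \left(y + \frac{1}{2 y}\right) 2 y = 2 y \left(y + \frac{1}{2 y}\right)$)
$L{\left(N \right)} = 8 + N^{2} + N \left(1 + 2 N^{2}\right)$ ($L{\left(N \right)} = -2 + \left(\left(N^{2} + \left(1 + 2 N^{2}\right) N\right) + 10\right) = -2 + \left(\left(N^{2} + N \left(1 + 2 N^{2}\right)\right) + 10\right) = -2 + \left(10 + N^{2} + N \left(1 + 2 N^{2}\right)\right) = 8 + N^{2} + N \left(1 + 2 N^{2}\right)$)
$\left(\left(-6\right) 0 + 9\right) \left(L{\left(19 \right)} - 159\right) = \left(\left(-6\right) 0 + 9\right) \left(\left(8 + 19 + 19^{2} + 2 \cdot 19^{3}\right) - 159\right) = \left(0 + 9\right) \left(\left(8 + 19 + 361 + 2 \cdot 6859\right) - 159\right) = 9 \left(\left(8 + 19 + 361 + 13718\right) - 159\right) = 9 \left(14106 - 159\right) = 9 \cdot 13947 = 125523$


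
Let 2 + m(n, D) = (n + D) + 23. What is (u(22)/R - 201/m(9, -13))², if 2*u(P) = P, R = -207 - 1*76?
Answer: 3256984900/23145721 ≈ 140.72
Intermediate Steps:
m(n, D) = 21 + D + n (m(n, D) = -2 + ((n + D) + 23) = -2 + ((D + n) + 23) = -2 + (23 + D + n) = 21 + D + n)
R = -283 (R = -207 - 76 = -283)
u(P) = P/2
(u(22)/R - 201/m(9, -13))² = (((½)*22)/(-283) - 201/(21 - 13 + 9))² = (11*(-1/283) - 201/17)² = (-11/283 - 201*1/17)² = (-11/283 - 201/17)² = (-57070/4811)² = 3256984900/23145721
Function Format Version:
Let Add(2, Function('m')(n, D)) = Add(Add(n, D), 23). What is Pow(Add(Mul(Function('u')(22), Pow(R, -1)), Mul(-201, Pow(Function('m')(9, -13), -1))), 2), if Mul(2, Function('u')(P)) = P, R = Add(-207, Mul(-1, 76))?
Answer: Rational(3256984900, 23145721) ≈ 140.72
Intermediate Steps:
Function('m')(n, D) = Add(21, D, n) (Function('m')(n, D) = Add(-2, Add(Add(n, D), 23)) = Add(-2, Add(Add(D, n), 23)) = Add(-2, Add(23, D, n)) = Add(21, D, n))
R = -283 (R = Add(-207, -76) = -283)
Function('u')(P) = Mul(Rational(1, 2), P)
Pow(Add(Mul(Function('u')(22), Pow(R, -1)), Mul(-201, Pow(Function('m')(9, -13), -1))), 2) = Pow(Add(Mul(Mul(Rational(1, 2), 22), Pow(-283, -1)), Mul(-201, Pow(Add(21, -13, 9), -1))), 2) = Pow(Add(Mul(11, Rational(-1, 283)), Mul(-201, Pow(17, -1))), 2) = Pow(Add(Rational(-11, 283), Mul(-201, Rational(1, 17))), 2) = Pow(Add(Rational(-11, 283), Rational(-201, 17)), 2) = Pow(Rational(-57070, 4811), 2) = Rational(3256984900, 23145721)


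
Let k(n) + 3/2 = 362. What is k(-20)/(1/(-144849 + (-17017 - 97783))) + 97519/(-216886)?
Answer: -10150640549533/108443 ≈ -9.3603e+7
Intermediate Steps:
k(n) = 721/2 (k(n) = -3/2 + 362 = 721/2)
k(-20)/(1/(-144849 + (-17017 - 97783))) + 97519/(-216886) = 721/(2*(1/(-144849 + (-17017 - 97783)))) + 97519/(-216886) = 721/(2*(1/(-144849 - 114800))) + 97519*(-1/216886) = 721/(2*(1/(-259649))) - 97519/216886 = 721/(2*(-1/259649)) - 97519/216886 = (721/2)*(-259649) - 97519/216886 = -187206929/2 - 97519/216886 = -10150640549533/108443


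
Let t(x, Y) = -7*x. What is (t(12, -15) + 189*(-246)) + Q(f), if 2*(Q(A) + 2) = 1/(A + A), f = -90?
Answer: -16768801/360 ≈ -46580.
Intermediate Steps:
Q(A) = -2 + 1/(4*A) (Q(A) = -2 + 1/(2*(A + A)) = -2 + 1/(2*((2*A))) = -2 + (1/(2*A))/2 = -2 + 1/(4*A))
(t(12, -15) + 189*(-246)) + Q(f) = (-7*12 + 189*(-246)) + (-2 + (¼)/(-90)) = (-84 - 46494) + (-2 + (¼)*(-1/90)) = -46578 + (-2 - 1/360) = -46578 - 721/360 = -16768801/360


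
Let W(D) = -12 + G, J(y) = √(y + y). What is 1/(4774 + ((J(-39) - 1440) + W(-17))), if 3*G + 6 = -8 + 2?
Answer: 553/1834867 - I*√78/11009202 ≈ 0.00030138 - 8.0222e-7*I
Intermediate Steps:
G = -4 (G = -2 + (-8 + 2)/3 = -2 + (⅓)*(-6) = -2 - 2 = -4)
J(y) = √2*√y (J(y) = √(2*y) = √2*√y)
W(D) = -16 (W(D) = -12 - 4 = -16)
1/(4774 + ((J(-39) - 1440) + W(-17))) = 1/(4774 + ((√2*√(-39) - 1440) - 16)) = 1/(4774 + ((√2*(I*√39) - 1440) - 16)) = 1/(4774 + ((I*√78 - 1440) - 16)) = 1/(4774 + ((-1440 + I*√78) - 16)) = 1/(4774 + (-1456 + I*√78)) = 1/(3318 + I*√78)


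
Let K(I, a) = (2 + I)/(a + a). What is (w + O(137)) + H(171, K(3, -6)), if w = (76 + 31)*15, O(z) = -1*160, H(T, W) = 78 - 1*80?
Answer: 1443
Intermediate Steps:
K(I, a) = (2 + I)/(2*a) (K(I, a) = (2 + I)/((2*a)) = (2 + I)*(1/(2*a)) = (2 + I)/(2*a))
H(T, W) = -2 (H(T, W) = 78 - 80 = -2)
O(z) = -160
w = 1605 (w = 107*15 = 1605)
(w + O(137)) + H(171, K(3, -6)) = (1605 - 160) - 2 = 1445 - 2 = 1443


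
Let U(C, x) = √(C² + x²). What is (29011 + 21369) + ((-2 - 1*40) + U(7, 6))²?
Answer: 52229 - 84*√85 ≈ 51455.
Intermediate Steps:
(29011 + 21369) + ((-2 - 1*40) + U(7, 6))² = (29011 + 21369) + ((-2 - 1*40) + √(7² + 6²))² = 50380 + ((-2 - 40) + √(49 + 36))² = 50380 + (-42 + √85)²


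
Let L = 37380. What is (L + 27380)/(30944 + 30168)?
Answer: 8095/7639 ≈ 1.0597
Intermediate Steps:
(L + 27380)/(30944 + 30168) = (37380 + 27380)/(30944 + 30168) = 64760/61112 = 64760*(1/61112) = 8095/7639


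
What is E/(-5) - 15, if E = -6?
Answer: -69/5 ≈ -13.800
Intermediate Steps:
E/(-5) - 15 = -6/(-5) - 15 = -1/5*(-6) - 15 = 6/5 - 15 = -69/5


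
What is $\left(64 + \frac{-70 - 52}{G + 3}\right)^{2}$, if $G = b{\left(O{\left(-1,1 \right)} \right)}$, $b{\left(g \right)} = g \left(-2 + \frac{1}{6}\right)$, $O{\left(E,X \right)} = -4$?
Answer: $\frac{2617924}{961} \approx 2724.2$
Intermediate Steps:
$b{\left(g \right)} = - \frac{11 g}{6}$ ($b{\left(g \right)} = g \left(-2 + \frac{1}{6}\right) = g \left(- \frac{11}{6}\right) = - \frac{11 g}{6}$)
$G = \frac{22}{3}$ ($G = \left(- \frac{11}{6}\right) \left(-4\right) = \frac{22}{3} \approx 7.3333$)
$\left(64 + \frac{-70 - 52}{G + 3}\right)^{2} = \left(64 + \frac{-70 - 52}{\frac{22}{3} + 3}\right)^{2} = \left(64 - \frac{122}{\frac{31}{3}}\right)^{2} = \left(64 - \frac{366}{31}\right)^{2} = \left(\frac{1618}{31}\right)^{2} = \frac{2617924}{961}$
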